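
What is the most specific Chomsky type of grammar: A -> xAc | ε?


Single nonterminal LHS, but x^n c^n is not regular
Classification: Type 2 (Context-Free)


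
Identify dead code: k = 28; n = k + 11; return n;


k is read by n's definition; n is returned
No dead code


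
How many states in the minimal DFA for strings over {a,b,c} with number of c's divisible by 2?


Track (count of c) mod 2: states 0..1, accept at 0
Minimal DFA: 2 states


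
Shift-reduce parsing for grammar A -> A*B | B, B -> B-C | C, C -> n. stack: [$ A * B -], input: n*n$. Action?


no handle; shift 'n'
Action: shift


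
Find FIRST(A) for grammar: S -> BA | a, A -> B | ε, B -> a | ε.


Per alternative of A: FIRST(B) = {a, ε}; FIRST(ε) = {ε}
FIRST(A) = {a, ε}


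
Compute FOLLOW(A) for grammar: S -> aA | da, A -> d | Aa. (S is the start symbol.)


$ ∈ FOLLOW(S). For each A -> αBβ: add FIRST(β)\{ε} to FOLLOW(B); if β nullable, add FOLLOW(A).
FOLLOW(A) = {$, a}


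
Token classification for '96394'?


Pattern: digits only
Type: INTEGER_LITERAL


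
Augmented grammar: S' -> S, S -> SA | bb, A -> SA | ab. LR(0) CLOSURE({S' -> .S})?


Start: S' -> .S
For each item with dot before a nonterminal B, add B -> .γ for every B-production
Closure: [S' -> .S, S -> .SA, S -> .bb]


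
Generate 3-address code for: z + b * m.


Break into single-operator statements:
t1 = b * m
t2 = z + t1


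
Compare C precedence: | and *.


'*' is multiplicative (level 10); '|' is bitwise OR (level 3)
Higher level binds tighter
'*' has higher precedence than '|'


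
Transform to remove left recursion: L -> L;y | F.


Left-recursive alternatives: L;y; non-recursive: F
Introduce L': L -> FL', L' -> ;yL' | ε


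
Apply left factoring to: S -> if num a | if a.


Common prefix: 'if'
Factored: S -> if S', S' -> num a | a


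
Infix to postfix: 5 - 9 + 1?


Left to right (same or higher precedence on left)
Postfix: 5 9 - 1 +


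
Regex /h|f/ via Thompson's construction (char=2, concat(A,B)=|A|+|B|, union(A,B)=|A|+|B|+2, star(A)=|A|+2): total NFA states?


Syntax tree has 2 char leaf(s), 1 union(s), 0 star(s)
chars contribute 2×2 = 4; each union adds +2; each star adds +2
Total: 4 + 2 + 0 = 6 states


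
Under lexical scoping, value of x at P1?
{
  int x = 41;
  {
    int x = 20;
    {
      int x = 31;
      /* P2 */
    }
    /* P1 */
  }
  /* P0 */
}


x declared in the same block as P1
x = 20


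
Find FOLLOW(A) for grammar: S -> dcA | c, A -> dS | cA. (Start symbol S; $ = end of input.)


$ ∈ FOLLOW(S). For each A -> αBβ: add FIRST(β)\{ε} to FOLLOW(B); if β nullable, add FOLLOW(A).
FOLLOW(A) = {$}


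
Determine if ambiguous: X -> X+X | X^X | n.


'n+n^n' has two parse trees (no precedence encoded between + and ^)
Ambiguous


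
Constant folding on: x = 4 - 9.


4 - 9 = -5 at compile time
Optimized: x = -5


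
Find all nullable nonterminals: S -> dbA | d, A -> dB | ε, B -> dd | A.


A nonterminal is nullable iff some alternative derives ε (directly, or every symbol in it is nullable)
Nullable: {A, B}


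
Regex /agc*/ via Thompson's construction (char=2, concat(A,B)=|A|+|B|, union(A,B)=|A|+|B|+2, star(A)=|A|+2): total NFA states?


Syntax tree has 3 char leaf(s), 0 union(s), 1 star(s)
chars contribute 3×2 = 6; each union adds +2; each star adds +2
Total: 6 + 0 + 2 = 8 states


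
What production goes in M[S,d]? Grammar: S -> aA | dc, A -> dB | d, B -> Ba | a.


For [S, d]: 'd' ∈ FIRST(dc)
Entry: S -> dc


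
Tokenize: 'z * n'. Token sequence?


Scan left to right, longest-match per lexeme
Tokens: ID(z), OP(*), ID(n)


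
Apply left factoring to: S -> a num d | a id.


Common prefix: 'a'
Factored: S -> a S', S' -> num d | id


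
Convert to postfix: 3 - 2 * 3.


* has higher precedence, evaluate 2*3 first
Postfix: 3 2 3 * -


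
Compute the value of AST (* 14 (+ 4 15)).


Evaluate inner: (+ 4 15) = 19
Evaluate root: (* 14 19) = 266
Result: 266


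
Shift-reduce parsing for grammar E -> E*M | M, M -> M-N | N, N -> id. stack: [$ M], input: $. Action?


lookahead ∉ {-} so M won't extend; reduce E -> M
Action: reduce (E -> M)


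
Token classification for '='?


Pattern: operator symbol
Type: OPERATOR


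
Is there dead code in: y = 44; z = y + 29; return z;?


y is read by z's definition; z is returned
No dead code


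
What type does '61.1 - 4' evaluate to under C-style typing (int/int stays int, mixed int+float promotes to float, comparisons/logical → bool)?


Operand types: float - int
Rule: mixed int/float promotes to float; int/int stays int
Result type: float


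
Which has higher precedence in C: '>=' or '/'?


'/' is multiplicative (level 10); '>=' is relational (level 7)
Higher level binds tighter
'/' has higher precedence than '>='


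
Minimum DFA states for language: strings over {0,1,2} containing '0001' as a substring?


KMP-style automaton: 4 progress states + 1 absorbing accept = 5
Minimal DFA: 5 states


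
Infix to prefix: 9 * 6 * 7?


left-to-right (same/higher precedence on left): tree is (* (* 9 6) 7)
Prefix: * * 9 6 7


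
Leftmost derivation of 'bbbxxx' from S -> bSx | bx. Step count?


Derivation: S => bSx => bbSxx => bbbxxx
Steps: 3


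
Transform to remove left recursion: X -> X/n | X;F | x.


Left-recursive alternatives: X/n, X;F; non-recursive: x
Introduce X': X -> xX', X' -> /nX' | ;FX' | ε


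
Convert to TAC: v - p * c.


Break into single-operator statements:
t1 = p * c
t2 = v - t1


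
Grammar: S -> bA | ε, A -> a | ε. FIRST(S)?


Per alternative of S: FIRST(bA) = {b}; FIRST(ε) = {ε}
FIRST(S) = {b, ε}


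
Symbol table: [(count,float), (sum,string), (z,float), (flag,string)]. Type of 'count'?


Lookup 'count' → type float


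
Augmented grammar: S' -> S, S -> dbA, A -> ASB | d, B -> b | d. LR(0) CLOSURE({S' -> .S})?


Start: S' -> .S
For each item with dot before a nonterminal B, add B -> .γ for every B-production
Closure: [S' -> .S, S -> .dbA]


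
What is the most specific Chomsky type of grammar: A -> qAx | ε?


Single nonterminal LHS, but q^n x^n is not regular
Classification: Type 2 (Context-Free)


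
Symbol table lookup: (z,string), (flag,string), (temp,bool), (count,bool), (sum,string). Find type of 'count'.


Lookup 'count' → type bool


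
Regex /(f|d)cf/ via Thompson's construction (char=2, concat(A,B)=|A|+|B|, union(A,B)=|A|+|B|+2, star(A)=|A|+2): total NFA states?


Syntax tree has 4 char leaf(s), 1 union(s), 0 star(s)
chars contribute 4×2 = 8; each union adds +2; each star adds +2
Total: 8 + 2 + 0 = 10 states


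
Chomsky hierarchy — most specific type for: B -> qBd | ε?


Single nonterminal LHS, but q^n d^n is not regular
Classification: Type 2 (Context-Free)


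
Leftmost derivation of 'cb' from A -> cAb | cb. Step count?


Derivation: A => cb
Steps: 1


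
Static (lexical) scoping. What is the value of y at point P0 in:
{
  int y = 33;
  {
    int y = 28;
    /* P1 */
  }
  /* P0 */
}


y declared in the same block as P0
y = 33


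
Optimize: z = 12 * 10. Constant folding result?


12 * 10 = 120 at compile time
Optimized: z = 120


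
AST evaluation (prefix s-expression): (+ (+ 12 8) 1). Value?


Evaluate inner: (+ 12 8) = 20
Evaluate root: (+ 20 1) = 21
Result: 21


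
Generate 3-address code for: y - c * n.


Break into single-operator statements:
t1 = c * n
t2 = y - t1


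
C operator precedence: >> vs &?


'>>' is shift (level 8); '&' is bitwise AND (level 5)
Higher level binds tighter
'>>' has higher precedence than '&'


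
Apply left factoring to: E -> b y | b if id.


Common prefix: 'b'
Factored: E -> b E', E' -> y | if id


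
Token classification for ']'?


Pattern: delimiter/punctuation
Type: PUNCTUATION


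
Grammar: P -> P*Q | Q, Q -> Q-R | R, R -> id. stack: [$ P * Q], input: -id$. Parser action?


'-' can extend Q; shift to build Q -> Q-R
Action: shift


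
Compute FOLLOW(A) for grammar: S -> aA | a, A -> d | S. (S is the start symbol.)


$ ∈ FOLLOW(S). For each A -> αBβ: add FIRST(β)\{ε} to FOLLOW(B); if β nullable, add FOLLOW(A).
FOLLOW(A) = {$}


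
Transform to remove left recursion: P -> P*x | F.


Left-recursive alternatives: P*x; non-recursive: F
Introduce P': P -> FP', P' -> *xP' | ε


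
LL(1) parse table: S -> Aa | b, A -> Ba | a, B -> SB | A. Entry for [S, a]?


For [S, a]: 'a' ∈ FIRST(Aa)
Entry: S -> Aa


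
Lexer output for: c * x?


Scan left to right, longest-match per lexeme
Tokens: ID(c), OP(*), ID(x)


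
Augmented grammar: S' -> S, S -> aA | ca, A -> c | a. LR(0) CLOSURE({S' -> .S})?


Start: S' -> .S
For each item with dot before a nonterminal B, add B -> .γ for every B-production
Closure: [S' -> .S, S -> .aA, S -> .ca]


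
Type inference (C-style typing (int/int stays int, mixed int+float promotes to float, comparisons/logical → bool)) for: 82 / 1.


Operand types: int / int
Rule: mixed int/float promotes to float; int/int stays int
Result type: int


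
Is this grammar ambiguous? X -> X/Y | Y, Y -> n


precedence layered via separate nonterminal Y: deterministic
Unambiguous


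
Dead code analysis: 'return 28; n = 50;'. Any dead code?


statement follows a return and is unreachable
Dead: 'n = 50'


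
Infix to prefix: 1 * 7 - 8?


left-to-right (same/higher precedence on left): tree is (- (* 1 7) 8)
Prefix: - * 1 7 8


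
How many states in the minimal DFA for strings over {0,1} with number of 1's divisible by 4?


Track (count of 1) mod 4: states 0..3, accept at 0
Minimal DFA: 4 states


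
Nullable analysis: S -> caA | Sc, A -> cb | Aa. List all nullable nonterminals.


A nonterminal is nullable iff some alternative derives ε (directly, or every symbol in it is nullable)
Nullable: {}


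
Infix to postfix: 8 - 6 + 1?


Left to right (same or higher precedence on left)
Postfix: 8 6 - 1 +


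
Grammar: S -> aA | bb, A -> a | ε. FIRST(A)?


Per alternative of A: FIRST(a) = {a}; FIRST(ε) = {ε}
FIRST(A) = {a, ε}


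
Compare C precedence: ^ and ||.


'^' is bitwise XOR (level 4); '||' is logical OR (level 1)
Higher level binds tighter
'^' has higher precedence than '||'


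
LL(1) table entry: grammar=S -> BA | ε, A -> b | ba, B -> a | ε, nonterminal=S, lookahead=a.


For [S, a]: 'a' ∈ FIRST(BA)
Entry: S -> BA


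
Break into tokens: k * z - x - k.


Scan left to right, longest-match per lexeme
Tokens: ID(k), OP(*), ID(z), OP(-), ID(x), OP(-), ID(k)


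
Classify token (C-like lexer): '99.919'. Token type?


Pattern: digits with a decimal point
Type: FLOAT_LITERAL


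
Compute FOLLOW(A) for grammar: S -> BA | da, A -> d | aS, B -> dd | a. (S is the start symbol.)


$ ∈ FOLLOW(S). For each A -> αBβ: add FIRST(β)\{ε} to FOLLOW(B); if β nullable, add FOLLOW(A).
FOLLOW(A) = {$}


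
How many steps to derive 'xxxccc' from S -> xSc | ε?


Derivation: S => xSc => xxScc => xxxSccc => xxxccc
Steps: 4


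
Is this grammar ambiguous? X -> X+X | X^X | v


'v+v^v' has two parse trees (no precedence encoded between + and ^)
Ambiguous


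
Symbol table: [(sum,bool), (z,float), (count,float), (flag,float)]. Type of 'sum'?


Lookup 'sum' → type bool


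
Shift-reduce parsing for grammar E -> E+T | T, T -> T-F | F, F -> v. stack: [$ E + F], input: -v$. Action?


'F' (not preceded by T-) is the handle for T -> F
Action: reduce (T -> F)


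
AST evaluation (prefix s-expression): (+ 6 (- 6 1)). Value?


Evaluate inner: (- 6 1) = 5
Evaluate root: (+ 6 5) = 11
Result: 11


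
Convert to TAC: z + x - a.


Break into single-operator statements:
t1 = z + x
t2 = t1 - a


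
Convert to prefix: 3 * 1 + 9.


left-to-right (same/higher precedence on left): tree is (+ (* 3 1) 9)
Prefix: + * 3 1 9


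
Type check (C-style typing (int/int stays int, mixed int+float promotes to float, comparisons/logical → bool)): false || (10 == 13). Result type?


Operand types: bool || bool
Rule: logical operators take bool operands and yield bool
Result type: bool


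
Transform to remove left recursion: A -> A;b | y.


Left-recursive alternatives: A;b; non-recursive: y
Introduce A': A -> yA', A' -> ;bA' | ε


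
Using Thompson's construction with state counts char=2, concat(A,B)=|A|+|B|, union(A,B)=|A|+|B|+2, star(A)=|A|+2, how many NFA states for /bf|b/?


Syntax tree has 3 char leaf(s), 1 union(s), 0 star(s)
chars contribute 3×2 = 6; each union adds +2; each star adds +2
Total: 6 + 2 + 0 = 8 states


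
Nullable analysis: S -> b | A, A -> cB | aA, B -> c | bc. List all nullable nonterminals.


A nonterminal is nullable iff some alternative derives ε (directly, or every symbol in it is nullable)
Nullable: {}


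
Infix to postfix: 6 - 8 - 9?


Left to right (same or higher precedence on left)
Postfix: 6 8 - 9 -


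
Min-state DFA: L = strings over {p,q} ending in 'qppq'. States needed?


Track the longest suffix of input matching a prefix of 'qppq': 5 classes (prefixes of length 0..4)
Minimal DFA: 5 states


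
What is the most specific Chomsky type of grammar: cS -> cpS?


LHS has context (more than one symbol) and |LHS| ≤ |RHS|
Classification: Type 1 (Context-Sensitive)


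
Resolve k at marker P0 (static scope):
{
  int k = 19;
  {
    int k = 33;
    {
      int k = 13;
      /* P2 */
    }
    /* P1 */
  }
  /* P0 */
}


k declared in the same block as P0
k = 19


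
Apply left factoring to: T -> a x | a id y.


Common prefix: 'a'
Factored: T -> a T', T' -> x | id y


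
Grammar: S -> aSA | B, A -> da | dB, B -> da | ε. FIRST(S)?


Per alternative of S: FIRST(aSA) = {a}; FIRST(B) = {d, ε}
FIRST(S) = {a, d, ε}


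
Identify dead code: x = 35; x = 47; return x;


first assignment to x is overwritten before any read
Dead: 'x = 35'


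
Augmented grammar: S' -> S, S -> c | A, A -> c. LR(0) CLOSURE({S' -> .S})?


Start: S' -> .S
For each item with dot before a nonterminal B, add B -> .γ for every B-production
Closure: [S' -> .S, S -> .c, S -> .A, A -> .c]


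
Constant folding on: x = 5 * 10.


5 * 10 = 50 at compile time
Optimized: x = 50


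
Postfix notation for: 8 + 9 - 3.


Left to right (same or higher precedence on left)
Postfix: 8 9 + 3 -


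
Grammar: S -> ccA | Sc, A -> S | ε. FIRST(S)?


Per alternative of S: FIRST(ccA) = {c}; FIRST(Sc) = {c}
FIRST(S) = {c}


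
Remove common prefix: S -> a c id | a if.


Common prefix: 'a'
Factored: S -> a S', S' -> c id | if


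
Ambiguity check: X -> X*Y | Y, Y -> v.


precedence layered via separate nonterminal Y: deterministic
Unambiguous


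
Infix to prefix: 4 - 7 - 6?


left-to-right (same/higher precedence on left): tree is (- (- 4 7) 6)
Prefix: - - 4 7 6


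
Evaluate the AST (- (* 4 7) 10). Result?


Evaluate inner: (* 4 7) = 28
Evaluate root: (- 28 10) = 18
Result: 18


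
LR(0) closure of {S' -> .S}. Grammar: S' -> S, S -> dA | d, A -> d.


Start: S' -> .S
For each item with dot before a nonterminal B, add B -> .γ for every B-production
Closure: [S' -> .S, S -> .dA, S -> .d]


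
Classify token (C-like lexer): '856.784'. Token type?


Pattern: digits with a decimal point
Type: FLOAT_LITERAL


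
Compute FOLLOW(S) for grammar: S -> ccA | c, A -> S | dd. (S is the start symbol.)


$ ∈ FOLLOW(S). For each A -> αBβ: add FIRST(β)\{ε} to FOLLOW(B); if β nullable, add FOLLOW(A).
FOLLOW(S) = {$}


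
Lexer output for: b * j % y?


Scan left to right, longest-match per lexeme
Tokens: ID(b), OP(*), ID(j), OP(%), ID(y)


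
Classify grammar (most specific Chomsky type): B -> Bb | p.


Left-linear: every RHS is a terminal or one nonterminal followed by a terminal
Classification: Type 3 (Regular)


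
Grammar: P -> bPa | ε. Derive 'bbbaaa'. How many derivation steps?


Derivation: P => bPa => bbPaa => bbbPaaa => bbbaaa
Steps: 4


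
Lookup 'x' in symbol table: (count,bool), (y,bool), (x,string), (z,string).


Lookup 'x' → type string


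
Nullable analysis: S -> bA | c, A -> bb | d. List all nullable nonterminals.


A nonterminal is nullable iff some alternative derives ε (directly, or every symbol in it is nullable)
Nullable: {}


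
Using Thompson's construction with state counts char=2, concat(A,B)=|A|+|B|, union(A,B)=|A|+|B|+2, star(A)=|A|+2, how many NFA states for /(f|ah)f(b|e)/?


Syntax tree has 6 char leaf(s), 2 union(s), 0 star(s)
chars contribute 6×2 = 12; each union adds +2; each star adds +2
Total: 12 + 4 + 0 = 16 states


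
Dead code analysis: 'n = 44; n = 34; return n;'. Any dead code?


first assignment to n is overwritten before any read
Dead: 'n = 44'


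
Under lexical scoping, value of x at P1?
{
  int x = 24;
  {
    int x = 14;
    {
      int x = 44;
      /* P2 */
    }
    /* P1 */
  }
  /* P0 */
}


x declared in the same block as P1
x = 14


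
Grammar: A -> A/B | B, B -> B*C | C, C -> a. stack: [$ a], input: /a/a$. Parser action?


'a' on top is the handle for C -> a
Action: reduce (C -> a)


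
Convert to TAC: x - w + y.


Break into single-operator statements:
t1 = x - w
t2 = t1 + y


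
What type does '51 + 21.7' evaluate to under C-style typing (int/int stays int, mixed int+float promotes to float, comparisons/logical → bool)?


Operand types: int + float
Rule: mixed int/float promotes to float; int/int stays int
Result type: float


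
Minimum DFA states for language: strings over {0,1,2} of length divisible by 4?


Track length mod 4: states 0..3, accept at 0
Minimal DFA: 4 states


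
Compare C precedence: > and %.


'%' is multiplicative (level 10); '>' is relational (level 7)
Higher level binds tighter
'%' has higher precedence than '>'


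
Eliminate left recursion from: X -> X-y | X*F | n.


Left-recursive alternatives: X-y, X*F; non-recursive: n
Introduce X': X -> nX', X' -> -yX' | *FX' | ε


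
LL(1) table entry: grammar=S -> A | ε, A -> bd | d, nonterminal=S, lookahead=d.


For [S, d]: 'd' ∈ FIRST(A)
Entry: S -> A


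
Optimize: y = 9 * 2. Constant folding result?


9 * 2 = 18 at compile time
Optimized: y = 18


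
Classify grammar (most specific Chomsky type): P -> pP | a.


Right-linear: every RHS is a terminal or a terminal followed by one nonterminal
Classification: Type 3 (Regular)


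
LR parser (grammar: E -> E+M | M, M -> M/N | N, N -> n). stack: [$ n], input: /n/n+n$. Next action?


'n' on top is the handle for N -> n
Action: reduce (N -> n)


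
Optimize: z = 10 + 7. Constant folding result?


10 + 7 = 17 at compile time
Optimized: z = 17


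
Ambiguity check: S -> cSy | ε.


balanced c^n…y^n: each string has a unique parse
Unambiguous


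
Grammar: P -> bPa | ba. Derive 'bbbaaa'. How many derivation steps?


Derivation: P => bPa => bbPaa => bbbaaa
Steps: 3


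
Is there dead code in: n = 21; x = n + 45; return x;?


n is read by x's definition; x is returned
No dead code


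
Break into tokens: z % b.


Scan left to right, longest-match per lexeme
Tokens: ID(z), OP(%), ID(b)


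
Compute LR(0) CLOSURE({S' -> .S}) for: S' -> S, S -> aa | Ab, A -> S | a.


Start: S' -> .S
For each item with dot before a nonterminal B, add B -> .γ for every B-production
Closure: [S' -> .S, S -> .aa, S -> .Ab, A -> .S, A -> .a]


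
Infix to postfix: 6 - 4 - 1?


Left to right (same or higher precedence on left)
Postfix: 6 4 - 1 -


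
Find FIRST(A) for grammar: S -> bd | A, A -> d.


Per alternative of A: FIRST(d) = {d}
FIRST(A) = {d}


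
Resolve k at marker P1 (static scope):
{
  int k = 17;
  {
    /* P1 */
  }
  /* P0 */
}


P1's block does not declare k; resolves to the enclosing declaration at depth 0
k = 17


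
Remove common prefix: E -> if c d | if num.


Common prefix: 'if'
Factored: E -> if E', E' -> c d | num


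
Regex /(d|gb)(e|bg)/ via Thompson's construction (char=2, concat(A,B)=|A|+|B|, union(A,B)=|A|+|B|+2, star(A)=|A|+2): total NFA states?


Syntax tree has 6 char leaf(s), 2 union(s), 0 star(s)
chars contribute 6×2 = 12; each union adds +2; each star adds +2
Total: 12 + 4 + 0 = 16 states


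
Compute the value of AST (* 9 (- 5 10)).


Evaluate inner: (- 5 10) = -5
Evaluate root: (* 9 -5) = -45
Result: -45


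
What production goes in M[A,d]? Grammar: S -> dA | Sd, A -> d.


For [A, d]: 'd' ∈ FIRST(d)
Entry: A -> d


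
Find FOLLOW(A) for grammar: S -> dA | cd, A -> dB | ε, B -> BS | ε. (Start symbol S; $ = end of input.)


$ ∈ FOLLOW(S). For each A -> αBβ: add FIRST(β)\{ε} to FOLLOW(B); if β nullable, add FOLLOW(A).
FOLLOW(A) = {$, c, d}


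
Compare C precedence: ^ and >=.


'>=' is relational (level 7); '^' is bitwise XOR (level 4)
Higher level binds tighter
'>=' has higher precedence than '^'


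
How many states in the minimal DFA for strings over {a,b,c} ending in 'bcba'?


Track the longest suffix of input matching a prefix of 'bcba': 5 classes (prefixes of length 0..4)
Minimal DFA: 5 states


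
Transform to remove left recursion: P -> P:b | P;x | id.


Left-recursive alternatives: P:b, P;x; non-recursive: id
Introduce P': P -> idP', P' -> :bP' | ;xP' | ε


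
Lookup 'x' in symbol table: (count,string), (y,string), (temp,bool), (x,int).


Lookup 'x' → type int


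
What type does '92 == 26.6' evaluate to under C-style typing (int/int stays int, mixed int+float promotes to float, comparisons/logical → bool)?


Operand types: int == float
Rule: comparison yields bool
Result type: bool


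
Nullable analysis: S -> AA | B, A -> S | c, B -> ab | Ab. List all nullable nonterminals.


A nonterminal is nullable iff some alternative derives ε (directly, or every symbol in it is nullable)
Nullable: {}


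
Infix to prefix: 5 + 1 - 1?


left-to-right (same/higher precedence on left): tree is (- (+ 5 1) 1)
Prefix: - + 5 1 1


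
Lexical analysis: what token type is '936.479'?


Pattern: digits with a decimal point
Type: FLOAT_LITERAL


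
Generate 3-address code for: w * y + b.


Break into single-operator statements:
t1 = w * y
t2 = t1 + b


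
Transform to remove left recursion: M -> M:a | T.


Left-recursive alternatives: M:a; non-recursive: T
Introduce M': M -> TM', M' -> :aM' | ε


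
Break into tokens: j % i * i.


Scan left to right, longest-match per lexeme
Tokens: ID(j), OP(%), ID(i), OP(*), ID(i)


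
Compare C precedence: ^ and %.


'%' is multiplicative (level 10); '^' is bitwise XOR (level 4)
Higher level binds tighter
'%' has higher precedence than '^'


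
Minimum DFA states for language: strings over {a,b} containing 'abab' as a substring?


KMP-style automaton: 4 progress states + 1 absorbing accept = 5
Minimal DFA: 5 states


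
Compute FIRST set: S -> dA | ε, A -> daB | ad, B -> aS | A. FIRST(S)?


Per alternative of S: FIRST(dA) = {d}; FIRST(ε) = {ε}
FIRST(S) = {d, ε}


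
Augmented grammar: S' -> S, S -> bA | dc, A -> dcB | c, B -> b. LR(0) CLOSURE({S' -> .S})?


Start: S' -> .S
For each item with dot before a nonterminal B, add B -> .γ for every B-production
Closure: [S' -> .S, S -> .bA, S -> .dc]


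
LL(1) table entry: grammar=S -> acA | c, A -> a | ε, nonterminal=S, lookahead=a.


For [S, a]: 'a' ∈ FIRST(acA)
Entry: S -> acA


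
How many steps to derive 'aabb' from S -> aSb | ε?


Derivation: S => aSb => aaSbb => aabb
Steps: 3


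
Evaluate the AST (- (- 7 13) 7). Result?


Evaluate inner: (- 7 13) = -6
Evaluate root: (- -6 7) = -13
Result: -13


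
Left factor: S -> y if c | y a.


Common prefix: 'y'
Factored: S -> y S', S' -> if c | a


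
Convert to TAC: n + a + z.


Break into single-operator statements:
t1 = n + a
t2 = t1 + z


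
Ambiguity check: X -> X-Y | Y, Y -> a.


precedence layered via separate nonterminal Y: deterministic
Unambiguous


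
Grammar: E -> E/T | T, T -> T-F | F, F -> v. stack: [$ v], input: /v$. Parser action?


'v' on top is the handle for F -> v
Action: reduce (F -> v)


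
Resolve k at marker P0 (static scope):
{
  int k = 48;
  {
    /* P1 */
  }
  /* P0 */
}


k declared in the same block as P0
k = 48


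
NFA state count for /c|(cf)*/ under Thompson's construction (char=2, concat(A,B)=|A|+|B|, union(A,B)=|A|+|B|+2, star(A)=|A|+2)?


Syntax tree has 3 char leaf(s), 1 union(s), 1 star(s)
chars contribute 3×2 = 6; each union adds +2; each star adds +2
Total: 6 + 2 + 2 = 10 states


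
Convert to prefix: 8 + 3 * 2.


'*' binds tighter: tree is (+ 8 (* 3 2))
Prefix: + 8 * 3 2


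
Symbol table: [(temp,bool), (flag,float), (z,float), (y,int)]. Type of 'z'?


Lookup 'z' → type float


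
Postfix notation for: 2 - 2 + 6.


Left to right (same or higher precedence on left)
Postfix: 2 2 - 6 +


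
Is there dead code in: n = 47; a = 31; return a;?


n is assigned but never read
Dead: 'n = 47'


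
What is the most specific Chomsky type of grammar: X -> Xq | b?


Left-linear: every RHS is a terminal or one nonterminal followed by a terminal
Classification: Type 3 (Regular)


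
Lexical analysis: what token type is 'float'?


Pattern: reserved word
Type: KEYWORD


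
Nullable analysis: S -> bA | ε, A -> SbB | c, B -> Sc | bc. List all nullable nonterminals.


A nonterminal is nullable iff some alternative derives ε (directly, or every symbol in it is nullable)
Nullable: {S}


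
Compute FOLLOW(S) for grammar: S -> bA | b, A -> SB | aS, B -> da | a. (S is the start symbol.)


$ ∈ FOLLOW(S). For each A -> αBβ: add FIRST(β)\{ε} to FOLLOW(B); if β nullable, add FOLLOW(A).
FOLLOW(S) = {$, a, d}


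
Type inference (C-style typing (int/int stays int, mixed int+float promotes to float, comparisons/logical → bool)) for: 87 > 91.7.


Operand types: int > float
Rule: comparison yields bool
Result type: bool


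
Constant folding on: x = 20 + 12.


20 + 12 = 32 at compile time
Optimized: x = 32


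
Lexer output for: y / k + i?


Scan left to right, longest-match per lexeme
Tokens: ID(y), OP(/), ID(k), OP(+), ID(i)


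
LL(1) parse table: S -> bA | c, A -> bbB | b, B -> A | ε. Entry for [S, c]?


For [S, c]: 'c' ∈ FIRST(c)
Entry: S -> c


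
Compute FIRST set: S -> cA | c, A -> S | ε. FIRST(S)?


Per alternative of S: FIRST(cA) = {c}; FIRST(c) = {c}
FIRST(S) = {c}


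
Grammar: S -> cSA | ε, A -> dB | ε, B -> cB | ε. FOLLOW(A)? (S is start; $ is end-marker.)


$ ∈ FOLLOW(S). For each A -> αBβ: add FIRST(β)\{ε} to FOLLOW(B); if β nullable, add FOLLOW(A).
FOLLOW(A) = {$, d}


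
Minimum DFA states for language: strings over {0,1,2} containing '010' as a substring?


KMP-style automaton: 3 progress states + 1 absorbing accept = 4
Minimal DFA: 4 states


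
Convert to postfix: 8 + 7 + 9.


Left to right (same or higher precedence on left)
Postfix: 8 7 + 9 +


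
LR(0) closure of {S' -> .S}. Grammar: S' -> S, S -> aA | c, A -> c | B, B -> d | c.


Start: S' -> .S
For each item with dot before a nonterminal B, add B -> .γ for every B-production
Closure: [S' -> .S, S -> .aA, S -> .c]


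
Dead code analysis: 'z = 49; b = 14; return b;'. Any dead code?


z is assigned but never read
Dead: 'z = 49'


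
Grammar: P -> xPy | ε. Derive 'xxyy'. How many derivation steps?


Derivation: P => xPy => xxPyy => xxyy
Steps: 3


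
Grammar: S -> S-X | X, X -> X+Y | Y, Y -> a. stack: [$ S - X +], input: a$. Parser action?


no handle; shift 'a'
Action: shift


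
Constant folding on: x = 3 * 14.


3 * 14 = 42 at compile time
Optimized: x = 42


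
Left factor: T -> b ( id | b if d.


Common prefix: 'b'
Factored: T -> b T', T' -> ( id | if d


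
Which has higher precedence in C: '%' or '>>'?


'%' is multiplicative (level 10); '>>' is shift (level 8)
Higher level binds tighter
'%' has higher precedence than '>>'


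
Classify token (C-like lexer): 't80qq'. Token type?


Pattern: letter/underscore followed by alphanumerics, not a keyword
Type: IDENTIFIER


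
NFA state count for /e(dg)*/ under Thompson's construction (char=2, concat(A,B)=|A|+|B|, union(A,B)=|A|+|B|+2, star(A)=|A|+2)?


Syntax tree has 3 char leaf(s), 0 union(s), 1 star(s)
chars contribute 3×2 = 6; each union adds +2; each star adds +2
Total: 6 + 0 + 2 = 8 states


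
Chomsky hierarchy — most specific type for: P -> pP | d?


Right-linear: every RHS is a terminal or a terminal followed by one nonterminal
Classification: Type 3 (Regular)


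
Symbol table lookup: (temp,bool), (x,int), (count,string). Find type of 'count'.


Lookup 'count' → type string


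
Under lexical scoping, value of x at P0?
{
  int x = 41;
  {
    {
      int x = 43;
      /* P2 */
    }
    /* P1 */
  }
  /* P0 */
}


x declared in the same block as P0
x = 41


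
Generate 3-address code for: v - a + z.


Break into single-operator statements:
t1 = v - a
t2 = t1 + z


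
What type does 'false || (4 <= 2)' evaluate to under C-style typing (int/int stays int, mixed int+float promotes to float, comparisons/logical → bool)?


Operand types: bool || bool
Rule: logical operators take bool operands and yield bool
Result type: bool


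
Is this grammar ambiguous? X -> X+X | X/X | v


'v+v/v' has two parse trees (no precedence encoded between + and /)
Ambiguous


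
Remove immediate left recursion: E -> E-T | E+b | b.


Left-recursive alternatives: E-T, E+b; non-recursive: b
Introduce E': E -> bE', E' -> -TE' | +bE' | ε


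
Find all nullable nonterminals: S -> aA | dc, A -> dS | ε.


A nonterminal is nullable iff some alternative derives ε (directly, or every symbol in it is nullable)
Nullable: {A}


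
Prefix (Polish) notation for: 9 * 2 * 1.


left-to-right (same/higher precedence on left): tree is (* (* 9 2) 1)
Prefix: * * 9 2 1


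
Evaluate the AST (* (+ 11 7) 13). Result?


Evaluate inner: (+ 11 7) = 18
Evaluate root: (* 18 13) = 234
Result: 234


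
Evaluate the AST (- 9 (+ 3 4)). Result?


Evaluate inner: (+ 3 4) = 7
Evaluate root: (- 9 7) = 2
Result: 2


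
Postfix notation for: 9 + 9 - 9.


Left to right (same or higher precedence on left)
Postfix: 9 9 + 9 -


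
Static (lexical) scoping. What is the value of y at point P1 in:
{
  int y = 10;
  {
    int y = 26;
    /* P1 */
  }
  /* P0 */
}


y declared in the same block as P1
y = 26


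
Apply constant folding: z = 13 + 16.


13 + 16 = 29 at compile time
Optimized: z = 29


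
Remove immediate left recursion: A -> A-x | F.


Left-recursive alternatives: A-x; non-recursive: F
Introduce A': A -> FA', A' -> -xA' | ε


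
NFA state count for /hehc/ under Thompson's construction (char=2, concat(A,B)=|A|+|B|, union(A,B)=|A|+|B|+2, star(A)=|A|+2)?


Syntax tree has 4 char leaf(s), 0 union(s), 0 star(s)
chars contribute 4×2 = 8; each union adds +2; each star adds +2
Total: 8 + 0 + 0 = 8 states


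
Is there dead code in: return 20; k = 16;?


statement follows a return and is unreachable
Dead: 'k = 16'


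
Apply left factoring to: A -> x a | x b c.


Common prefix: 'x'
Factored: A -> x A', A' -> a | b c


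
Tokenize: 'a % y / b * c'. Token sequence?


Scan left to right, longest-match per lexeme
Tokens: ID(a), OP(%), ID(y), OP(/), ID(b), OP(*), ID(c)


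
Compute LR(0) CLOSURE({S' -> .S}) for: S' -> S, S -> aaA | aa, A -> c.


Start: S' -> .S
For each item with dot before a nonterminal B, add B -> .γ for every B-production
Closure: [S' -> .S, S -> .aaA, S -> .aa]


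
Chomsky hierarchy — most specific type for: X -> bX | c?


Right-linear: every RHS is a terminal or a terminal followed by one nonterminal
Classification: Type 3 (Regular)


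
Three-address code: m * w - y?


Break into single-operator statements:
t1 = m * w
t2 = t1 - y


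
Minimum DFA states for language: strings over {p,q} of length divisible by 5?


Track length mod 5: states 0..4, accept at 0
Minimal DFA: 5 states


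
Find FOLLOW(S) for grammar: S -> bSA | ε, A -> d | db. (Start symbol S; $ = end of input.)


$ ∈ FOLLOW(S). For each A -> αBβ: add FIRST(β)\{ε} to FOLLOW(B); if β nullable, add FOLLOW(A).
FOLLOW(S) = {$, d}


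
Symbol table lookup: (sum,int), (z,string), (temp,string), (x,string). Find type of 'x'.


Lookup 'x' → type string


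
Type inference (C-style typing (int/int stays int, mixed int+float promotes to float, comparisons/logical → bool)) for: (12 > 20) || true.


Operand types: bool || bool
Rule: logical operators take bool operands and yield bool
Result type: bool


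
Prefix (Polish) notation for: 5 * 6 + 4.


left-to-right (same/higher precedence on left): tree is (+ (* 5 6) 4)
Prefix: + * 5 6 4


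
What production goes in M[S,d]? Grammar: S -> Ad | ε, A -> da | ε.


For [S, d]: 'd' ∈ FIRST(Ad)
Entry: S -> Ad


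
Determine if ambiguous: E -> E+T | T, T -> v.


precedence layered via separate nonterminal T: deterministic
Unambiguous


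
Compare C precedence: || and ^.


'^' is bitwise XOR (level 4); '||' is logical OR (level 1)
Higher level binds tighter
'^' has higher precedence than '||'


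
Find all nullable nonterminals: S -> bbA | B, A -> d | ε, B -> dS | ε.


A nonterminal is nullable iff some alternative derives ε (directly, or every symbol in it is nullable)
Nullable: {A, B, S}


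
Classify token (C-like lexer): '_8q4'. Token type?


Pattern: letter/underscore followed by alphanumerics, not a keyword
Type: IDENTIFIER


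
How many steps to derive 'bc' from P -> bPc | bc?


Derivation: P => bc
Steps: 1


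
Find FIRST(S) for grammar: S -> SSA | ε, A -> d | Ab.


Per alternative of S: FIRST(SSA) = {d}; FIRST(ε) = {ε}
FIRST(S) = {d, ε}


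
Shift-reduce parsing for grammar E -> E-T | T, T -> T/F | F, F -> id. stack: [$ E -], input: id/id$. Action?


no handle ('E-' is not any RHS); shift 'id'
Action: shift


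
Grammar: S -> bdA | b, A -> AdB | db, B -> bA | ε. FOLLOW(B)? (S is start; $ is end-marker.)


$ ∈ FOLLOW(S). For each A -> αBβ: add FIRST(β)\{ε} to FOLLOW(B); if β nullable, add FOLLOW(A).
FOLLOW(B) = {$, d}


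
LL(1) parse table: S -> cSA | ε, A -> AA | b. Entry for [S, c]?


For [S, c]: 'c' ∈ FIRST(cSA)
Entry: S -> cSA


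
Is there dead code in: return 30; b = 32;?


statement follows a return and is unreachable
Dead: 'b = 32'


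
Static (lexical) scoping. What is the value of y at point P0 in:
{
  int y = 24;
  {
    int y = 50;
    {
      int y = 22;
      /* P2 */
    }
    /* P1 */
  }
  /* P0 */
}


y declared in the same block as P0
y = 24


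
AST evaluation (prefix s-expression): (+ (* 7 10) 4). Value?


Evaluate inner: (* 7 10) = 70
Evaluate root: (+ 70 4) = 74
Result: 74


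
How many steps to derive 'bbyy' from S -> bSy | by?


Derivation: S => bSy => bbyy
Steps: 2


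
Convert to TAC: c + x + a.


Break into single-operator statements:
t1 = c + x
t2 = t1 + a


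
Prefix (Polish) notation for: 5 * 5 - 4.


left-to-right (same/higher precedence on left): tree is (- (* 5 5) 4)
Prefix: - * 5 5 4


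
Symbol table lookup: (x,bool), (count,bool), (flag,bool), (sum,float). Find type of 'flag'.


Lookup 'flag' → type bool


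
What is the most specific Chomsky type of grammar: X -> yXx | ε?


Single nonterminal LHS, but y^n x^n is not regular
Classification: Type 2 (Context-Free)


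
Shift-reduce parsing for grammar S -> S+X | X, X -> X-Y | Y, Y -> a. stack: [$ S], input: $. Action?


start symbol S on stack, input exhausted
Action: accept


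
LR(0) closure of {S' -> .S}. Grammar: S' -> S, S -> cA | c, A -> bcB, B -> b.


Start: S' -> .S
For each item with dot before a nonterminal B, add B -> .γ for every B-production
Closure: [S' -> .S, S -> .cA, S -> .c]


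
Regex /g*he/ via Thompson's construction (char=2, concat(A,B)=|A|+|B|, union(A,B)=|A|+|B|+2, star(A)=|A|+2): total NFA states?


Syntax tree has 3 char leaf(s), 0 union(s), 1 star(s)
chars contribute 3×2 = 6; each union adds +2; each star adds +2
Total: 6 + 0 + 2 = 8 states


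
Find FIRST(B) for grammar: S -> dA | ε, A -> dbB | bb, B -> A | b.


Per alternative of B: FIRST(A) = {b, d}; FIRST(b) = {b}
FIRST(B) = {b, d}


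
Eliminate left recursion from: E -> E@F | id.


Left-recursive alternatives: E@F; non-recursive: id
Introduce E': E -> idE', E' -> @FE' | ε


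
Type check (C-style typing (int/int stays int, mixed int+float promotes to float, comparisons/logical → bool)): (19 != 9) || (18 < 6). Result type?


Operand types: bool || bool
Rule: logical operators take bool operands and yield bool
Result type: bool


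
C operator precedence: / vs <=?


'/' is multiplicative (level 10); '<=' is relational (level 7)
Higher level binds tighter
'/' has higher precedence than '<='


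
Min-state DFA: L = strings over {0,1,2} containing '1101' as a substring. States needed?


KMP-style automaton: 4 progress states + 1 absorbing accept = 5
Minimal DFA: 5 states


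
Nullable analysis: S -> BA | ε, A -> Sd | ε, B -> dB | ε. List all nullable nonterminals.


A nonterminal is nullable iff some alternative derives ε (directly, or every symbol in it is nullable)
Nullable: {A, B, S}


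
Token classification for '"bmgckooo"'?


Pattern: double-quoted sequence
Type: STRING_LITERAL


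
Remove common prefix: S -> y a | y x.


Common prefix: 'y'
Factored: S -> y S', S' -> a | x


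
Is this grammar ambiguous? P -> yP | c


right-linear, alternatives start with distinct terminals 'y' vs 'c': unique leftmost derivation
Unambiguous


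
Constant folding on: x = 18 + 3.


18 + 3 = 21 at compile time
Optimized: x = 21


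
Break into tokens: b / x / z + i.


Scan left to right, longest-match per lexeme
Tokens: ID(b), OP(/), ID(x), OP(/), ID(z), OP(+), ID(i)


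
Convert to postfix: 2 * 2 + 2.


Left to right (same or higher precedence on left)
Postfix: 2 2 * 2 +


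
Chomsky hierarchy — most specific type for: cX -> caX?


LHS has context (more than one symbol) and |LHS| ≤ |RHS|
Classification: Type 1 (Context-Sensitive)


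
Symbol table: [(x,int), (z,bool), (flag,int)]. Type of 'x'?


Lookup 'x' → type int


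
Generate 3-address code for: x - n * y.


Break into single-operator statements:
t1 = n * y
t2 = x - t1


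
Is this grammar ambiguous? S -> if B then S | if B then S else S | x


dangling else: 'if B then if B then x else x' parses two ways
Ambiguous


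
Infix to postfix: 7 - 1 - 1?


Left to right (same or higher precedence on left)
Postfix: 7 1 - 1 -


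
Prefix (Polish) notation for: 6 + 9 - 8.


left-to-right (same/higher precedence on left): tree is (- (+ 6 9) 8)
Prefix: - + 6 9 8


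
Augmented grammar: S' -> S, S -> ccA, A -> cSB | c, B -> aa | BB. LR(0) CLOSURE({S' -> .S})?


Start: S' -> .S
For each item with dot before a nonterminal B, add B -> .γ for every B-production
Closure: [S' -> .S, S -> .ccA]


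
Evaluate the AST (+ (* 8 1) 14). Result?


Evaluate inner: (* 8 1) = 8
Evaluate root: (+ 8 14) = 22
Result: 22
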